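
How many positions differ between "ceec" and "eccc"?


Comparing "ceec" and "eccc" position by position:
  Position 0: 'c' vs 'e' => DIFFER
  Position 1: 'e' vs 'c' => DIFFER
  Position 2: 'e' vs 'c' => DIFFER
  Position 3: 'c' vs 'c' => same
Positions that differ: 3

3


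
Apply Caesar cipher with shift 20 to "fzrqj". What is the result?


Caesar cipher: shift "fzrqj" by 20
  'f' (pos 5) + 20 = pos 25 = 'z'
  'z' (pos 25) + 20 = pos 19 = 't'
  'r' (pos 17) + 20 = pos 11 = 'l'
  'q' (pos 16) + 20 = pos 10 = 'k'
  'j' (pos 9) + 20 = pos 3 = 'd'
Result: ztlkd

ztlkd


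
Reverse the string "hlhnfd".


Input: hlhnfd
Reading characters right to left:
  Position 5: 'd'
  Position 4: 'f'
  Position 3: 'n'
  Position 2: 'h'
  Position 1: 'l'
  Position 0: 'h'
Reversed: dfnhlh

dfnhlh


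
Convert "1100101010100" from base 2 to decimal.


Input: "1100101010100" in base 2
Positional expansion:
  Digit '1' (value 1) x 2^12 = 4096
  Digit '1' (value 1) x 2^11 = 2048
  Digit '0' (value 0) x 2^10 = 0
  Digit '0' (value 0) x 2^9 = 0
  Digit '1' (value 1) x 2^8 = 256
  Digit '0' (value 0) x 2^7 = 0
  Digit '1' (value 1) x 2^6 = 64
  Digit '0' (value 0) x 2^5 = 0
  Digit '1' (value 1) x 2^4 = 16
  Digit '0' (value 0) x 2^3 = 0
  Digit '1' (value 1) x 2^2 = 4
  Digit '0' (value 0) x 2^1 = 0
  Digit '0' (value 0) x 2^0 = 0
Sum = 6484

6484


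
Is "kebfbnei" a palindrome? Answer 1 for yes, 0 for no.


Input: kebfbnei
Reversed: ienbfbek
  Compare pos 0 ('k') with pos 7 ('i'): MISMATCH
  Compare pos 1 ('e') with pos 6 ('e'): match
  Compare pos 2 ('b') with pos 5 ('n'): MISMATCH
  Compare pos 3 ('f') with pos 4 ('b'): MISMATCH
Result: not a palindrome

0


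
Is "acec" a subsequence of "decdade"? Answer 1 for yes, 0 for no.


Check if "acec" is a subsequence of "decdade"
Greedy scan:
  Position 0 ('d'): no match needed
  Position 1 ('e'): no match needed
  Position 2 ('c'): no match needed
  Position 3 ('d'): no match needed
  Position 4 ('a'): matches sub[0] = 'a'
  Position 5 ('d'): no match needed
  Position 6 ('e'): no match needed
Only matched 1/4 characters => not a subsequence

0


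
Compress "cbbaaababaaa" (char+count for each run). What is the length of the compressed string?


Input: cbbaaababaaa
Runs:
  'c' x 1 => "c1"
  'b' x 2 => "b2"
  'a' x 3 => "a3"
  'b' x 1 => "b1"
  'a' x 1 => "a1"
  'b' x 1 => "b1"
  'a' x 3 => "a3"
Compressed: "c1b2a3b1a1b1a3"
Compressed length: 14

14


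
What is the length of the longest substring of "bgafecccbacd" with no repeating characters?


Input: "bgafecccbacd"
Sliding window (track last position of each char):
  Position 0 ('b'): window [0,0] length 1 -- new best
  Position 1 ('g'): window [0,1] length 2 -- new best
  Position 2 ('a'): window [0,2] length 3 -- new best
  Position 3 ('f'): window [0,3] length 4 -- new best
  Position 4 ('e'): window [0,4] length 5 -- new best
  Position 5 ('c'): window [0,5] length 6 -- new best
  Position 6 ('c'): repeat (last at 5), move window start to 6
  Position 6 ('c'): window [6,6] length 1
  Position 7 ('c'): repeat (last at 6), move window start to 7
  Position 7 ('c'): window [7,7] length 1
  Position 8 ('b'): window [7,8] length 2
  Position 9 ('a'): window [7,9] length 3
  Position 10 ('c'): repeat (last at 7), move window start to 8
  Position 10 ('c'): window [8,10] length 3
  Position 11 ('d'): window [8,11] length 4
Longest substring with no repeats: "bgafec" with length 6

6


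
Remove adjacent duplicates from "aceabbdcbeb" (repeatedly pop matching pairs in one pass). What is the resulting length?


Input: aceabbdcbeb
Stack-based adjacent duplicate removal:
  Read 'a': push. Stack: a
  Read 'c': push. Stack: ac
  Read 'e': push. Stack: ace
  Read 'a': push. Stack: acea
  Read 'b': push. Stack: aceab
  Read 'b': matches stack top 'b' => pop. Stack: acea
  Read 'd': push. Stack: acead
  Read 'c': push. Stack: aceadc
  Read 'b': push. Stack: aceadcb
  Read 'e': push. Stack: aceadcbe
  Read 'b': push. Stack: aceadcbeb
Final stack: "aceadcbeb" (length 9)

9


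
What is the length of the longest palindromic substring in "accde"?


Input: "accde"
Checking substrings for palindromes:
  [1:3] "cc" (len 2) => palindrome
Longest palindromic substring: "cc" with length 2

2


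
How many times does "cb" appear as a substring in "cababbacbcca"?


Searching for "cb" in "cababbacbcca"
Scanning each position:
  Position 0: "ca" => no
  Position 1: "ab" => no
  Position 2: "ba" => no
  Position 3: "ab" => no
  Position 4: "bb" => no
  Position 5: "ba" => no
  Position 6: "ac" => no
  Position 7: "cb" => MATCH
  Position 8: "bc" => no
  Position 9: "cc" => no
  Position 10: "ca" => no
Total occurrences: 1

1


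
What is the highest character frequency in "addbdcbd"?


Input: addbdcbd
Character counts:
  'a': 1
  'b': 2
  'c': 1
  'd': 4
Maximum frequency: 4

4


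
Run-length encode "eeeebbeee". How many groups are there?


Input: eeeebbeee
Scanning for consecutive runs:
  Group 1: 'e' x 4 (positions 0-3)
  Group 2: 'b' x 2 (positions 4-5)
  Group 3: 'e' x 3 (positions 6-8)
Total groups: 3

3


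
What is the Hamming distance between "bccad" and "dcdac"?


Comparing "bccad" and "dcdac" position by position:
  Position 0: 'b' vs 'd' => differ
  Position 1: 'c' vs 'c' => same
  Position 2: 'c' vs 'd' => differ
  Position 3: 'a' vs 'a' => same
  Position 4: 'd' vs 'c' => differ
Total differences (Hamming distance): 3

3


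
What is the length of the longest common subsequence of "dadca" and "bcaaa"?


LCS of "dadca" and "bcaaa"
DP table:
           b    c    a    a    a
      0    0    0    0    0    0
  d   0    0    0    0    0    0
  a   0    0    0    1    1    1
  d   0    0    0    1    1    1
  c   0    0    1    1    1    1
  a   0    0    1    2    2    2
LCS length = dp[5][5] = 2

2


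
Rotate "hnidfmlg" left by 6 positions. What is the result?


Input: "hnidfmlg", rotate left by 6
First 6 characters: "hnidfm"
Remaining characters: "lg"
Concatenate remaining + first: "lg" + "hnidfm" = "lghnidfm"

lghnidfm


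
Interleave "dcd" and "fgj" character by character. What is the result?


Interleaving "dcd" and "fgj":
  Position 0: 'd' from first, 'f' from second => "df"
  Position 1: 'c' from first, 'g' from second => "cg"
  Position 2: 'd' from first, 'j' from second => "dj"
Result: dfcgdj

dfcgdj


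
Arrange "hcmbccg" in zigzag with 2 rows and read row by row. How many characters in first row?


Zigzag "hcmbccg" into 2 rows:
Placing characters:
  'h' => row 0
  'c' => row 1
  'm' => row 0
  'b' => row 1
  'c' => row 0
  'c' => row 1
  'g' => row 0
Rows:
  Row 0: "hmcg"
  Row 1: "cbc"
First row length: 4

4


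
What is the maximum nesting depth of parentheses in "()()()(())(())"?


Input: "()()()(())(())"
Tracking depth:
  Position 0 '(': depth becomes 1
  Position 1 ')': depth becomes 0
  Position 2 '(': depth becomes 1
  Position 3 ')': depth becomes 0
  Position 4 '(': depth becomes 1
  Position 5 ')': depth becomes 0
  Position 6 '(': depth becomes 1
  Position 7 '(': depth becomes 2
  Position 8 ')': depth becomes 1
  Position 9 ')': depth becomes 0
  Position 10 '(': depth becomes 1
  Position 11 '(': depth becomes 2
  Position 12 ')': depth becomes 1
  Position 13 ')': depth becomes 0
Maximum depth reached: 2

2


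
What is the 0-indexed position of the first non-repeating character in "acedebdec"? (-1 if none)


Input: acedebdec
Character frequencies:
  'a': 1
  'b': 1
  'c': 2
  'd': 2
  'e': 3
Scanning left to right for freq == 1:
  Position 0 ('a'): unique! => answer = 0

0


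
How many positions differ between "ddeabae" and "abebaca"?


Comparing "ddeabae" and "abebaca" position by position:
  Position 0: 'd' vs 'a' => DIFFER
  Position 1: 'd' vs 'b' => DIFFER
  Position 2: 'e' vs 'e' => same
  Position 3: 'a' vs 'b' => DIFFER
  Position 4: 'b' vs 'a' => DIFFER
  Position 5: 'a' vs 'c' => DIFFER
  Position 6: 'e' vs 'a' => DIFFER
Positions that differ: 6

6


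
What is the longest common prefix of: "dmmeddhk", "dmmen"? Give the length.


Words: dmmeddhk, dmmen
  Position 0: all 'd' => match
  Position 1: all 'm' => match
  Position 2: all 'm' => match
  Position 3: all 'e' => match
  Position 4: ('d', 'n') => mismatch, stop
LCP = "dmme" (length 4)

4


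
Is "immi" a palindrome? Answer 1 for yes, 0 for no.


Input: immi
Reversed: immi
  Compare pos 0 ('i') with pos 3 ('i'): match
  Compare pos 1 ('m') with pos 2 ('m'): match
Result: palindrome

1


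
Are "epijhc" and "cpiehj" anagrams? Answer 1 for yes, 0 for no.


Strings: "epijhc", "cpiehj"
Sorted first:  cehijp
Sorted second: cehijp
Sorted forms match => anagrams

1


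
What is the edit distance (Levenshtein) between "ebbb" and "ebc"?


Computing edit distance: "ebbb" -> "ebc"
DP table:
           e    b    c
      0    1    2    3
  e   1    0    1    2
  b   2    1    0    1
  b   3    2    1    1
  b   4    3    2    2
Edit distance = dp[4][3] = 2

2


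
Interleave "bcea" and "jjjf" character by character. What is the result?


Interleaving "bcea" and "jjjf":
  Position 0: 'b' from first, 'j' from second => "bj"
  Position 1: 'c' from first, 'j' from second => "cj"
  Position 2: 'e' from first, 'j' from second => "ej"
  Position 3: 'a' from first, 'f' from second => "af"
Result: bjcjejaf

bjcjejaf


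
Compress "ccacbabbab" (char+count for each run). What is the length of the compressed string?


Input: ccacbabbab
Runs:
  'c' x 2 => "c2"
  'a' x 1 => "a1"
  'c' x 1 => "c1"
  'b' x 1 => "b1"
  'a' x 1 => "a1"
  'b' x 2 => "b2"
  'a' x 1 => "a1"
  'b' x 1 => "b1"
Compressed: "c2a1c1b1a1b2a1b1"
Compressed length: 16

16


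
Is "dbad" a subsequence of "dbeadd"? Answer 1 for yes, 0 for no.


Check if "dbad" is a subsequence of "dbeadd"
Greedy scan:
  Position 0 ('d'): matches sub[0] = 'd'
  Position 1 ('b'): matches sub[1] = 'b'
  Position 2 ('e'): no match needed
  Position 3 ('a'): matches sub[2] = 'a'
  Position 4 ('d'): matches sub[3] = 'd'
  Position 5 ('d'): no match needed
All 4 characters matched => is a subsequence

1


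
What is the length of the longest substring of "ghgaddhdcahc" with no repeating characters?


Input: "ghgaddhdcahc"
Sliding window (track last position of each char):
  Position 0 ('g'): window [0,0] length 1 -- new best
  Position 1 ('h'): window [0,1] length 2 -- new best
  Position 2 ('g'): repeat (last at 0), move window start to 1
  Position 2 ('g'): window [1,2] length 2
  Position 3 ('a'): window [1,3] length 3 -- new best
  Position 4 ('d'): window [1,4] length 4 -- new best
  Position 5 ('d'): repeat (last at 4), move window start to 5
  Position 5 ('d'): window [5,5] length 1
  Position 6 ('h'): window [5,6] length 2
  Position 7 ('d'): repeat (last at 5), move window start to 6
  Position 7 ('d'): window [6,7] length 2
  Position 8 ('c'): window [6,8] length 3
  Position 9 ('a'): window [6,9] length 4
  Position 10 ('h'): repeat (last at 6), move window start to 7
  Position 10 ('h'): window [7,10] length 4
  Position 11 ('c'): repeat (last at 8), move window start to 9
  Position 11 ('c'): window [9,11] length 3
Longest substring with no repeats: "hgad" with length 4

4


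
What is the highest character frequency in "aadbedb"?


Input: aadbedb
Character counts:
  'a': 2
  'b': 2
  'd': 2
  'e': 1
Maximum frequency: 2

2


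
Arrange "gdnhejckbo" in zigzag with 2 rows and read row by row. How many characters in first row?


Zigzag "gdnhejckbo" into 2 rows:
Placing characters:
  'g' => row 0
  'd' => row 1
  'n' => row 0
  'h' => row 1
  'e' => row 0
  'j' => row 1
  'c' => row 0
  'k' => row 1
  'b' => row 0
  'o' => row 1
Rows:
  Row 0: "gnecb"
  Row 1: "dhjko"
First row length: 5

5


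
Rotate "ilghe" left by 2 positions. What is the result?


Input: "ilghe", rotate left by 2
First 2 characters: "il"
Remaining characters: "ghe"
Concatenate remaining + first: "ghe" + "il" = "gheil"

gheil


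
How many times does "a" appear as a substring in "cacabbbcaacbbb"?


Searching for "a" in "cacabbbcaacbbb"
Scanning each position:
  Position 0: "c" => no
  Position 1: "a" => MATCH
  Position 2: "c" => no
  Position 3: "a" => MATCH
  Position 4: "b" => no
  Position 5: "b" => no
  Position 6: "b" => no
  Position 7: "c" => no
  Position 8: "a" => MATCH
  Position 9: "a" => MATCH
  Position 10: "c" => no
  Position 11: "b" => no
  Position 12: "b" => no
  Position 13: "b" => no
Total occurrences: 4

4


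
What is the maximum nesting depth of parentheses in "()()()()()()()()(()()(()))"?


Input: "()()()()()()()()(()()(()))"
Tracking depth:
  Position 0 '(': depth becomes 1
  Position 1 ')': depth becomes 0
  Position 2 '(': depth becomes 1
  Position 3 ')': depth becomes 0
  Position 4 '(': depth becomes 1
  Position 5 ')': depth becomes 0
  Position 6 '(': depth becomes 1
  Position 7 ')': depth becomes 0
  Position 8 '(': depth becomes 1
  Position 9 ')': depth becomes 0
  Position 10 '(': depth becomes 1
  Position 11 ')': depth becomes 0
  Position 12 '(': depth becomes 1
  Position 13 ')': depth becomes 0
  Position 14 '(': depth becomes 1
  Position 15 ')': depth becomes 0
  Position 16 '(': depth becomes 1
  Position 17 '(': depth becomes 2
  Position 18 ')': depth becomes 1
  Position 19 '(': depth becomes 2
  Position 20 ')': depth becomes 1
  Position 21 '(': depth becomes 2
  Position 22 '(': depth becomes 3
  Position 23 ')': depth becomes 2
  Position 24 ')': depth becomes 1
  Position 25 ')': depth becomes 0
Maximum depth reached: 3

3


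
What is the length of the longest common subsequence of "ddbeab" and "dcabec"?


LCS of "ddbeab" and "dcabec"
DP table:
           d    c    a    b    e    c
      0    0    0    0    0    0    0
  d   0    1    1    1    1    1    1
  d   0    1    1    1    1    1    1
  b   0    1    1    1    2    2    2
  e   0    1    1    1    2    3    3
  a   0    1    1    2    2    3    3
  b   0    1    1    2    3    3    3
LCS length = dp[6][6] = 3

3


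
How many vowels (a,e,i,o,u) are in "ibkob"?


Input: ibkob
Checking each character:
  'i' at position 0: vowel (running total: 1)
  'b' at position 1: consonant
  'k' at position 2: consonant
  'o' at position 3: vowel (running total: 2)
  'b' at position 4: consonant
Total vowels: 2

2


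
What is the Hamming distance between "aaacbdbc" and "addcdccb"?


Comparing "aaacbdbc" and "addcdccb" position by position:
  Position 0: 'a' vs 'a' => same
  Position 1: 'a' vs 'd' => differ
  Position 2: 'a' vs 'd' => differ
  Position 3: 'c' vs 'c' => same
  Position 4: 'b' vs 'd' => differ
  Position 5: 'd' vs 'c' => differ
  Position 6: 'b' vs 'c' => differ
  Position 7: 'c' vs 'b' => differ
Total differences (Hamming distance): 6

6


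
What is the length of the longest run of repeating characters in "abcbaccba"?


Input: "abcbaccba"
Scanning for longest run:
  Position 1 ('b'): new char, reset run to 1
  Position 2 ('c'): new char, reset run to 1
  Position 3 ('b'): new char, reset run to 1
  Position 4 ('a'): new char, reset run to 1
  Position 5 ('c'): new char, reset run to 1
  Position 6 ('c'): continues run of 'c', length=2
  Position 7 ('b'): new char, reset run to 1
  Position 8 ('a'): new char, reset run to 1
Longest run: 'c' with length 2

2


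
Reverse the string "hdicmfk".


Input: hdicmfk
Reading characters right to left:
  Position 6: 'k'
  Position 5: 'f'
  Position 4: 'm'
  Position 3: 'c'
  Position 2: 'i'
  Position 1: 'd'
  Position 0: 'h'
Reversed: kfmcidh

kfmcidh


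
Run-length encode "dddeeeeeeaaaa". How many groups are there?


Input: dddeeeeeeaaaa
Scanning for consecutive runs:
  Group 1: 'd' x 3 (positions 0-2)
  Group 2: 'e' x 6 (positions 3-8)
  Group 3: 'a' x 4 (positions 9-12)
Total groups: 3

3


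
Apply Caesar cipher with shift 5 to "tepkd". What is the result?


Caesar cipher: shift "tepkd" by 5
  't' (pos 19) + 5 = pos 24 = 'y'
  'e' (pos 4) + 5 = pos 9 = 'j'
  'p' (pos 15) + 5 = pos 20 = 'u'
  'k' (pos 10) + 5 = pos 15 = 'p'
  'd' (pos 3) + 5 = pos 8 = 'i'
Result: yjupi

yjupi


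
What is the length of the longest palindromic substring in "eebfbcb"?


Input: "eebfbcb"
Checking substrings for palindromes:
  [2:5] "bfb" (len 3) => palindrome
  [4:7] "bcb" (len 3) => palindrome
  [0:2] "ee" (len 2) => palindrome
Longest palindromic substring: "bfb" with length 3

3


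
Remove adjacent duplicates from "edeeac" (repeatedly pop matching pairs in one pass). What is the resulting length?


Input: edeeac
Stack-based adjacent duplicate removal:
  Read 'e': push. Stack: e
  Read 'd': push. Stack: ed
  Read 'e': push. Stack: ede
  Read 'e': matches stack top 'e' => pop. Stack: ed
  Read 'a': push. Stack: eda
  Read 'c': push. Stack: edac
Final stack: "edac" (length 4)

4


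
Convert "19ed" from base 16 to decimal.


Input: "19ed" in base 16
Positional expansion:
  Digit '1' (value 1) x 16^3 = 4096
  Digit '9' (value 9) x 16^2 = 2304
  Digit 'e' (value 14) x 16^1 = 224
  Digit 'd' (value 13) x 16^0 = 13
Sum = 6637

6637


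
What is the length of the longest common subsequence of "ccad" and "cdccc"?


LCS of "ccad" and "cdccc"
DP table:
           c    d    c    c    c
      0    0    0    0    0    0
  c   0    1    1    1    1    1
  c   0    1    1    2    2    2
  a   0    1    1    2    2    2
  d   0    1    2    2    2    2
LCS length = dp[4][5] = 2

2


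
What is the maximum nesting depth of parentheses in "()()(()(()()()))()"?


Input: "()()(()(()()()))()"
Tracking depth:
  Position 0 '(': depth becomes 1
  Position 1 ')': depth becomes 0
  Position 2 '(': depth becomes 1
  Position 3 ')': depth becomes 0
  Position 4 '(': depth becomes 1
  Position 5 '(': depth becomes 2
  Position 6 ')': depth becomes 1
  Position 7 '(': depth becomes 2
  Position 8 '(': depth becomes 3
  Position 9 ')': depth becomes 2
  Position 10 '(': depth becomes 3
  Position 11 ')': depth becomes 2
  Position 12 '(': depth becomes 3
  Position 13 ')': depth becomes 2
  Position 14 ')': depth becomes 1
  Position 15 ')': depth becomes 0
  Position 16 '(': depth becomes 1
  Position 17 ')': depth becomes 0
Maximum depth reached: 3

3


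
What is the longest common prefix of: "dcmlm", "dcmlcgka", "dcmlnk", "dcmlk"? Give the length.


Words: dcmlm, dcmlcgka, dcmlnk, dcmlk
  Position 0: all 'd' => match
  Position 1: all 'c' => match
  Position 2: all 'm' => match
  Position 3: all 'l' => match
  Position 4: ('m', 'c', 'n', 'k') => mismatch, stop
LCP = "dcml" (length 4)

4


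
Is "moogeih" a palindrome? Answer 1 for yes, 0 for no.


Input: moogeih
Reversed: hiegoom
  Compare pos 0 ('m') with pos 6 ('h'): MISMATCH
  Compare pos 1 ('o') with pos 5 ('i'): MISMATCH
  Compare pos 2 ('o') with pos 4 ('e'): MISMATCH
Result: not a palindrome

0


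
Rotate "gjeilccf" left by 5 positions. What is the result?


Input: "gjeilccf", rotate left by 5
First 5 characters: "gjeil"
Remaining characters: "ccf"
Concatenate remaining + first: "ccf" + "gjeil" = "ccfgjeil"

ccfgjeil


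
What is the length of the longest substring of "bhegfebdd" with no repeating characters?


Input: "bhegfebdd"
Sliding window (track last position of each char):
  Position 0 ('b'): window [0,0] length 1 -- new best
  Position 1 ('h'): window [0,1] length 2 -- new best
  Position 2 ('e'): window [0,2] length 3 -- new best
  Position 3 ('g'): window [0,3] length 4 -- new best
  Position 4 ('f'): window [0,4] length 5 -- new best
  Position 5 ('e'): repeat (last at 2), move window start to 3
  Position 5 ('e'): window [3,5] length 3
  Position 6 ('b'): window [3,6] length 4
  Position 7 ('d'): window [3,7] length 5
  Position 8 ('d'): repeat (last at 7), move window start to 8
  Position 8 ('d'): window [8,8] length 1
Longest substring with no repeats: "bhegf" with length 5

5


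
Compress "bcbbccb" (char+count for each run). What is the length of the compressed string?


Input: bcbbccb
Runs:
  'b' x 1 => "b1"
  'c' x 1 => "c1"
  'b' x 2 => "b2"
  'c' x 2 => "c2"
  'b' x 1 => "b1"
Compressed: "b1c1b2c2b1"
Compressed length: 10

10


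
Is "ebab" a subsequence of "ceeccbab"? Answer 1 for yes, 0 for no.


Check if "ebab" is a subsequence of "ceeccbab"
Greedy scan:
  Position 0 ('c'): no match needed
  Position 1 ('e'): matches sub[0] = 'e'
  Position 2 ('e'): no match needed
  Position 3 ('c'): no match needed
  Position 4 ('c'): no match needed
  Position 5 ('b'): matches sub[1] = 'b'
  Position 6 ('a'): matches sub[2] = 'a'
  Position 7 ('b'): matches sub[3] = 'b'
All 4 characters matched => is a subsequence

1


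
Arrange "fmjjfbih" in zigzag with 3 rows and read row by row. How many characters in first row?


Zigzag "fmjjfbih" into 3 rows:
Placing characters:
  'f' => row 0
  'm' => row 1
  'j' => row 2
  'j' => row 1
  'f' => row 0
  'b' => row 1
  'i' => row 2
  'h' => row 1
Rows:
  Row 0: "ff"
  Row 1: "mjbh"
  Row 2: "ji"
First row length: 2

2


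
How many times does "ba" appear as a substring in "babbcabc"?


Searching for "ba" in "babbcabc"
Scanning each position:
  Position 0: "ba" => MATCH
  Position 1: "ab" => no
  Position 2: "bb" => no
  Position 3: "bc" => no
  Position 4: "ca" => no
  Position 5: "ab" => no
  Position 6: "bc" => no
Total occurrences: 1

1


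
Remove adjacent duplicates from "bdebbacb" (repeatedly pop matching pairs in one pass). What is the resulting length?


Input: bdebbacb
Stack-based adjacent duplicate removal:
  Read 'b': push. Stack: b
  Read 'd': push. Stack: bd
  Read 'e': push. Stack: bde
  Read 'b': push. Stack: bdeb
  Read 'b': matches stack top 'b' => pop. Stack: bde
  Read 'a': push. Stack: bdea
  Read 'c': push. Stack: bdeac
  Read 'b': push. Stack: bdeacb
Final stack: "bdeacb" (length 6)

6


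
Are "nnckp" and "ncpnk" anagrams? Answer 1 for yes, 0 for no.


Strings: "nnckp", "ncpnk"
Sorted first:  cknnp
Sorted second: cknnp
Sorted forms match => anagrams

1


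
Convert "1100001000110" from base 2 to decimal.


Input: "1100001000110" in base 2
Positional expansion:
  Digit '1' (value 1) x 2^12 = 4096
  Digit '1' (value 1) x 2^11 = 2048
  Digit '0' (value 0) x 2^10 = 0
  Digit '0' (value 0) x 2^9 = 0
  Digit '0' (value 0) x 2^8 = 0
  Digit '0' (value 0) x 2^7 = 0
  Digit '1' (value 1) x 2^6 = 64
  Digit '0' (value 0) x 2^5 = 0
  Digit '0' (value 0) x 2^4 = 0
  Digit '0' (value 0) x 2^3 = 0
  Digit '1' (value 1) x 2^2 = 4
  Digit '1' (value 1) x 2^1 = 2
  Digit '0' (value 0) x 2^0 = 0
Sum = 6214

6214


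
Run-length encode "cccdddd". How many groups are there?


Input: cccdddd
Scanning for consecutive runs:
  Group 1: 'c' x 3 (positions 0-2)
  Group 2: 'd' x 4 (positions 3-6)
Total groups: 2

2


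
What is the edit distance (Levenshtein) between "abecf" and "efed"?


Computing edit distance: "abecf" -> "efed"
DP table:
           e    f    e    d
      0    1    2    3    4
  a   1    1    2    3    4
  b   2    2    2    3    4
  e   3    2    3    2    3
  c   4    3    3    3    3
  f   5    4    3    4    4
Edit distance = dp[5][4] = 4

4


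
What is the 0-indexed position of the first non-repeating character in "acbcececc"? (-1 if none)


Input: acbcececc
Character frequencies:
  'a': 1
  'b': 1
  'c': 5
  'e': 2
Scanning left to right for freq == 1:
  Position 0 ('a'): unique! => answer = 0

0


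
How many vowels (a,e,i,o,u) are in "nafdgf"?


Input: nafdgf
Checking each character:
  'n' at position 0: consonant
  'a' at position 1: vowel (running total: 1)
  'f' at position 2: consonant
  'd' at position 3: consonant
  'g' at position 4: consonant
  'f' at position 5: consonant
Total vowels: 1

1


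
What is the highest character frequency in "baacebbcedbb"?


Input: baacebbcedbb
Character counts:
  'a': 2
  'b': 5
  'c': 2
  'd': 1
  'e': 2
Maximum frequency: 5

5


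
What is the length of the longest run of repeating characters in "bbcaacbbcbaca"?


Input: "bbcaacbbcbaca"
Scanning for longest run:
  Position 1 ('b'): continues run of 'b', length=2
  Position 2 ('c'): new char, reset run to 1
  Position 3 ('a'): new char, reset run to 1
  Position 4 ('a'): continues run of 'a', length=2
  Position 5 ('c'): new char, reset run to 1
  Position 6 ('b'): new char, reset run to 1
  Position 7 ('b'): continues run of 'b', length=2
  Position 8 ('c'): new char, reset run to 1
  Position 9 ('b'): new char, reset run to 1
  Position 10 ('a'): new char, reset run to 1
  Position 11 ('c'): new char, reset run to 1
  Position 12 ('a'): new char, reset run to 1
Longest run: 'b' with length 2

2


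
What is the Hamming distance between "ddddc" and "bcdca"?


Comparing "ddddc" and "bcdca" position by position:
  Position 0: 'd' vs 'b' => differ
  Position 1: 'd' vs 'c' => differ
  Position 2: 'd' vs 'd' => same
  Position 3: 'd' vs 'c' => differ
  Position 4: 'c' vs 'a' => differ
Total differences (Hamming distance): 4

4


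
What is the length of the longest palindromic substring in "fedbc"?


Input: "fedbc"
Checking substrings for palindromes:
  No multi-char palindromic substrings found
Longest palindromic substring: "f" with length 1

1


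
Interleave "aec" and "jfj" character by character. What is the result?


Interleaving "aec" and "jfj":
  Position 0: 'a' from first, 'j' from second => "aj"
  Position 1: 'e' from first, 'f' from second => "ef"
  Position 2: 'c' from first, 'j' from second => "cj"
Result: ajefcj

ajefcj


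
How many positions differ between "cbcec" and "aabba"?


Comparing "cbcec" and "aabba" position by position:
  Position 0: 'c' vs 'a' => DIFFER
  Position 1: 'b' vs 'a' => DIFFER
  Position 2: 'c' vs 'b' => DIFFER
  Position 3: 'e' vs 'b' => DIFFER
  Position 4: 'c' vs 'a' => DIFFER
Positions that differ: 5

5


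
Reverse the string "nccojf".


Input: nccojf
Reading characters right to left:
  Position 5: 'f'
  Position 4: 'j'
  Position 3: 'o'
  Position 2: 'c'
  Position 1: 'c'
  Position 0: 'n'
Reversed: fjoccn

fjoccn


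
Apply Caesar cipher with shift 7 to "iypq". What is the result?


Caesar cipher: shift "iypq" by 7
  'i' (pos 8) + 7 = pos 15 = 'p'
  'y' (pos 24) + 7 = pos 5 = 'f'
  'p' (pos 15) + 7 = pos 22 = 'w'
  'q' (pos 16) + 7 = pos 23 = 'x'
Result: pfwx

pfwx


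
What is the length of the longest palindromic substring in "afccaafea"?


Input: "afccaafea"
Checking substrings for palindromes:
  [2:4] "cc" (len 2) => palindrome
  [4:6] "aa" (len 2) => palindrome
Longest palindromic substring: "cc" with length 2

2


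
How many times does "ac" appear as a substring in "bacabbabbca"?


Searching for "ac" in "bacabbabbca"
Scanning each position:
  Position 0: "ba" => no
  Position 1: "ac" => MATCH
  Position 2: "ca" => no
  Position 3: "ab" => no
  Position 4: "bb" => no
  Position 5: "ba" => no
  Position 6: "ab" => no
  Position 7: "bb" => no
  Position 8: "bc" => no
  Position 9: "ca" => no
Total occurrences: 1

1


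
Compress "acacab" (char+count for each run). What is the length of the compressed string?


Input: acacab
Runs:
  'a' x 1 => "a1"
  'c' x 1 => "c1"
  'a' x 1 => "a1"
  'c' x 1 => "c1"
  'a' x 1 => "a1"
  'b' x 1 => "b1"
Compressed: "a1c1a1c1a1b1"
Compressed length: 12

12


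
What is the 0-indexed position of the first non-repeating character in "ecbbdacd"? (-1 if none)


Input: ecbbdacd
Character frequencies:
  'a': 1
  'b': 2
  'c': 2
  'd': 2
  'e': 1
Scanning left to right for freq == 1:
  Position 0 ('e'): unique! => answer = 0

0


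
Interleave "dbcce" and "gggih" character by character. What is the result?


Interleaving "dbcce" and "gggih":
  Position 0: 'd' from first, 'g' from second => "dg"
  Position 1: 'b' from first, 'g' from second => "bg"
  Position 2: 'c' from first, 'g' from second => "cg"
  Position 3: 'c' from first, 'i' from second => "ci"
  Position 4: 'e' from first, 'h' from second => "eh"
Result: dgbgcgcieh

dgbgcgcieh


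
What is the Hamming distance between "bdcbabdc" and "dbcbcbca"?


Comparing "bdcbabdc" and "dbcbcbca" position by position:
  Position 0: 'b' vs 'd' => differ
  Position 1: 'd' vs 'b' => differ
  Position 2: 'c' vs 'c' => same
  Position 3: 'b' vs 'b' => same
  Position 4: 'a' vs 'c' => differ
  Position 5: 'b' vs 'b' => same
  Position 6: 'd' vs 'c' => differ
  Position 7: 'c' vs 'a' => differ
Total differences (Hamming distance): 5

5


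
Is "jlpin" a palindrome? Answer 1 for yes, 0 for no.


Input: jlpin
Reversed: niplj
  Compare pos 0 ('j') with pos 4 ('n'): MISMATCH
  Compare pos 1 ('l') with pos 3 ('i'): MISMATCH
Result: not a palindrome

0


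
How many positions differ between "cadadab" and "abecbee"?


Comparing "cadadab" and "abecbee" position by position:
  Position 0: 'c' vs 'a' => DIFFER
  Position 1: 'a' vs 'b' => DIFFER
  Position 2: 'd' vs 'e' => DIFFER
  Position 3: 'a' vs 'c' => DIFFER
  Position 4: 'd' vs 'b' => DIFFER
  Position 5: 'a' vs 'e' => DIFFER
  Position 6: 'b' vs 'e' => DIFFER
Positions that differ: 7

7


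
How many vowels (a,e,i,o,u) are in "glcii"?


Input: glcii
Checking each character:
  'g' at position 0: consonant
  'l' at position 1: consonant
  'c' at position 2: consonant
  'i' at position 3: vowel (running total: 1)
  'i' at position 4: vowel (running total: 2)
Total vowels: 2

2


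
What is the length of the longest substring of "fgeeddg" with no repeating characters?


Input: "fgeeddg"
Sliding window (track last position of each char):
  Position 0 ('f'): window [0,0] length 1 -- new best
  Position 1 ('g'): window [0,1] length 2 -- new best
  Position 2 ('e'): window [0,2] length 3 -- new best
  Position 3 ('e'): repeat (last at 2), move window start to 3
  Position 3 ('e'): window [3,3] length 1
  Position 4 ('d'): window [3,4] length 2
  Position 5 ('d'): repeat (last at 4), move window start to 5
  Position 5 ('d'): window [5,5] length 1
  Position 6 ('g'): window [5,6] length 2
Longest substring with no repeats: "fge" with length 3

3


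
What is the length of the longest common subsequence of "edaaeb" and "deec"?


LCS of "edaaeb" and "deec"
DP table:
           d    e    e    c
      0    0    0    0    0
  e   0    0    1    1    1
  d   0    1    1    1    1
  a   0    1    1    1    1
  a   0    1    1    1    1
  e   0    1    2    2    2
  b   0    1    2    2    2
LCS length = dp[6][4] = 2

2


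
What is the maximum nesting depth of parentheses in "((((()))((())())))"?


Input: "((((()))((())())))"
Tracking depth:
  Position 0 '(': depth becomes 1
  Position 1 '(': depth becomes 2
  Position 2 '(': depth becomes 3
  Position 3 '(': depth becomes 4
  Position 4 '(': depth becomes 5
  Position 5 ')': depth becomes 4
  Position 6 ')': depth becomes 3
  Position 7 ')': depth becomes 2
  Position 8 '(': depth becomes 3
  Position 9 '(': depth becomes 4
  Position 10 '(': depth becomes 5
  Position 11 ')': depth becomes 4
  Position 12 ')': depth becomes 3
  Position 13 '(': depth becomes 4
  Position 14 ')': depth becomes 3
  Position 15 ')': depth becomes 2
  Position 16 ')': depth becomes 1
  Position 17 ')': depth becomes 0
Maximum depth reached: 5

5


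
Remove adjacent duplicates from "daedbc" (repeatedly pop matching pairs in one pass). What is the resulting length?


Input: daedbc
Stack-based adjacent duplicate removal:
  Read 'd': push. Stack: d
  Read 'a': push. Stack: da
  Read 'e': push. Stack: dae
  Read 'd': push. Stack: daed
  Read 'b': push. Stack: daedb
  Read 'c': push. Stack: daedbc
Final stack: "daedbc" (length 6)

6


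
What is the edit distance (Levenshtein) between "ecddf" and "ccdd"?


Computing edit distance: "ecddf" -> "ccdd"
DP table:
           c    c    d    d
      0    1    2    3    4
  e   1    1    2    3    4
  c   2    1    1    2    3
  d   3    2    2    1    2
  d   4    3    3    2    1
  f   5    4    4    3    2
Edit distance = dp[5][4] = 2

2


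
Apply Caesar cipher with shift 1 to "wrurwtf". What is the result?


Caesar cipher: shift "wrurwtf" by 1
  'w' (pos 22) + 1 = pos 23 = 'x'
  'r' (pos 17) + 1 = pos 18 = 's'
  'u' (pos 20) + 1 = pos 21 = 'v'
  'r' (pos 17) + 1 = pos 18 = 's'
  'w' (pos 22) + 1 = pos 23 = 'x'
  't' (pos 19) + 1 = pos 20 = 'u'
  'f' (pos 5) + 1 = pos 6 = 'g'
Result: xsvsxug

xsvsxug


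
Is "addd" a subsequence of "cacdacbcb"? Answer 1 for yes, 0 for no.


Check if "addd" is a subsequence of "cacdacbcb"
Greedy scan:
  Position 0 ('c'): no match needed
  Position 1 ('a'): matches sub[0] = 'a'
  Position 2 ('c'): no match needed
  Position 3 ('d'): matches sub[1] = 'd'
  Position 4 ('a'): no match needed
  Position 5 ('c'): no match needed
  Position 6 ('b'): no match needed
  Position 7 ('c'): no match needed
  Position 8 ('b'): no match needed
Only matched 2/4 characters => not a subsequence

0


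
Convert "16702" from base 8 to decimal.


Input: "16702" in base 8
Positional expansion:
  Digit '1' (value 1) x 8^4 = 4096
  Digit '6' (value 6) x 8^3 = 3072
  Digit '7' (value 7) x 8^2 = 448
  Digit '0' (value 0) x 8^1 = 0
  Digit '2' (value 2) x 8^0 = 2
Sum = 7618

7618


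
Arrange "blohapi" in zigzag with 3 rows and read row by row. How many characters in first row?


Zigzag "blohapi" into 3 rows:
Placing characters:
  'b' => row 0
  'l' => row 1
  'o' => row 2
  'h' => row 1
  'a' => row 0
  'p' => row 1
  'i' => row 2
Rows:
  Row 0: "ba"
  Row 1: "lhp"
  Row 2: "oi"
First row length: 2

2


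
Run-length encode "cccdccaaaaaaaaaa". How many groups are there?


Input: cccdccaaaaaaaaaa
Scanning for consecutive runs:
  Group 1: 'c' x 3 (positions 0-2)
  Group 2: 'd' x 1 (positions 3-3)
  Group 3: 'c' x 2 (positions 4-5)
  Group 4: 'a' x 10 (positions 6-15)
Total groups: 4

4


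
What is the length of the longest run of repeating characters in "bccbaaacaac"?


Input: "bccbaaacaac"
Scanning for longest run:
  Position 1 ('c'): new char, reset run to 1
  Position 2 ('c'): continues run of 'c', length=2
  Position 3 ('b'): new char, reset run to 1
  Position 4 ('a'): new char, reset run to 1
  Position 5 ('a'): continues run of 'a', length=2
  Position 6 ('a'): continues run of 'a', length=3
  Position 7 ('c'): new char, reset run to 1
  Position 8 ('a'): new char, reset run to 1
  Position 9 ('a'): continues run of 'a', length=2
  Position 10 ('c'): new char, reset run to 1
Longest run: 'a' with length 3

3


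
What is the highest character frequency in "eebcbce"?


Input: eebcbce
Character counts:
  'b': 2
  'c': 2
  'e': 3
Maximum frequency: 3

3


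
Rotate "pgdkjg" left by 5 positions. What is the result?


Input: "pgdkjg", rotate left by 5
First 5 characters: "pgdkj"
Remaining characters: "g"
Concatenate remaining + first: "g" + "pgdkj" = "gpgdkj"

gpgdkj


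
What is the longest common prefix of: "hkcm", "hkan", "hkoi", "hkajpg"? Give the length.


Words: hkcm, hkan, hkoi, hkajpg
  Position 0: all 'h' => match
  Position 1: all 'k' => match
  Position 2: ('c', 'a', 'o', 'a') => mismatch, stop
LCP = "hk" (length 2)

2


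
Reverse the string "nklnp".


Input: nklnp
Reading characters right to left:
  Position 4: 'p'
  Position 3: 'n'
  Position 2: 'l'
  Position 1: 'k'
  Position 0: 'n'
Reversed: pnlkn

pnlkn


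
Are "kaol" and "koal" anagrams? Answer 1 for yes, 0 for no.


Strings: "kaol", "koal"
Sorted first:  aklo
Sorted second: aklo
Sorted forms match => anagrams

1


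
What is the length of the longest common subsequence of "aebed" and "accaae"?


LCS of "aebed" and "accaae"
DP table:
           a    c    c    a    a    e
      0    0    0    0    0    0    0
  a   0    1    1    1    1    1    1
  e   0    1    1    1    1    1    2
  b   0    1    1    1    1    1    2
  e   0    1    1    1    1    1    2
  d   0    1    1    1    1    1    2
LCS length = dp[5][6] = 2

2


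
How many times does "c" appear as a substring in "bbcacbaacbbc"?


Searching for "c" in "bbcacbaacbbc"
Scanning each position:
  Position 0: "b" => no
  Position 1: "b" => no
  Position 2: "c" => MATCH
  Position 3: "a" => no
  Position 4: "c" => MATCH
  Position 5: "b" => no
  Position 6: "a" => no
  Position 7: "a" => no
  Position 8: "c" => MATCH
  Position 9: "b" => no
  Position 10: "b" => no
  Position 11: "c" => MATCH
Total occurrences: 4

4


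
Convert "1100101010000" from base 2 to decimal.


Input: "1100101010000" in base 2
Positional expansion:
  Digit '1' (value 1) x 2^12 = 4096
  Digit '1' (value 1) x 2^11 = 2048
  Digit '0' (value 0) x 2^10 = 0
  Digit '0' (value 0) x 2^9 = 0
  Digit '1' (value 1) x 2^8 = 256
  Digit '0' (value 0) x 2^7 = 0
  Digit '1' (value 1) x 2^6 = 64
  Digit '0' (value 0) x 2^5 = 0
  Digit '1' (value 1) x 2^4 = 16
  Digit '0' (value 0) x 2^3 = 0
  Digit '0' (value 0) x 2^2 = 0
  Digit '0' (value 0) x 2^1 = 0
  Digit '0' (value 0) x 2^0 = 0
Sum = 6480

6480


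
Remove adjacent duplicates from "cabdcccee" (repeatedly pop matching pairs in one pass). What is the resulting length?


Input: cabdcccee
Stack-based adjacent duplicate removal:
  Read 'c': push. Stack: c
  Read 'a': push. Stack: ca
  Read 'b': push. Stack: cab
  Read 'd': push. Stack: cabd
  Read 'c': push. Stack: cabdc
  Read 'c': matches stack top 'c' => pop. Stack: cabd
  Read 'c': push. Stack: cabdc
  Read 'e': push. Stack: cabdce
  Read 'e': matches stack top 'e' => pop. Stack: cabdc
Final stack: "cabdc" (length 5)

5


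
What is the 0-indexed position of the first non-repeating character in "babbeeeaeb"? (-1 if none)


Input: babbeeeaeb
Character frequencies:
  'a': 2
  'b': 4
  'e': 4
Scanning left to right for freq == 1:
  Position 0 ('b'): freq=4, skip
  Position 1 ('a'): freq=2, skip
  Position 2 ('b'): freq=4, skip
  Position 3 ('b'): freq=4, skip
  Position 4 ('e'): freq=4, skip
  Position 5 ('e'): freq=4, skip
  Position 6 ('e'): freq=4, skip
  Position 7 ('a'): freq=2, skip
  Position 8 ('e'): freq=4, skip
  Position 9 ('b'): freq=4, skip
  No unique character found => answer = -1

-1


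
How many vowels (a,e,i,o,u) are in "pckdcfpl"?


Input: pckdcfpl
Checking each character:
  'p' at position 0: consonant
  'c' at position 1: consonant
  'k' at position 2: consonant
  'd' at position 3: consonant
  'c' at position 4: consonant
  'f' at position 5: consonant
  'p' at position 6: consonant
  'l' at position 7: consonant
Total vowels: 0

0


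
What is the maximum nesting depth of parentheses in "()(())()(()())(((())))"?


Input: "()(())()(()())(((())))"
Tracking depth:
  Position 0 '(': depth becomes 1
  Position 1 ')': depth becomes 0
  Position 2 '(': depth becomes 1
  Position 3 '(': depth becomes 2
  Position 4 ')': depth becomes 1
  Position 5 ')': depth becomes 0
  Position 6 '(': depth becomes 1
  Position 7 ')': depth becomes 0
  Position 8 '(': depth becomes 1
  Position 9 '(': depth becomes 2
  Position 10 ')': depth becomes 1
  Position 11 '(': depth becomes 2
  Position 12 ')': depth becomes 1
  Position 13 ')': depth becomes 0
  Position 14 '(': depth becomes 1
  Position 15 '(': depth becomes 2
  Position 16 '(': depth becomes 3
  Position 17 '(': depth becomes 4
  Position 18 ')': depth becomes 3
  Position 19 ')': depth becomes 2
  Position 20 ')': depth becomes 1
  Position 21 ')': depth becomes 0
Maximum depth reached: 4

4


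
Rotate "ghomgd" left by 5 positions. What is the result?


Input: "ghomgd", rotate left by 5
First 5 characters: "ghomg"
Remaining characters: "d"
Concatenate remaining + first: "d" + "ghomg" = "dghomg"

dghomg


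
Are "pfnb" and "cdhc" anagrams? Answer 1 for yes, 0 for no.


Strings: "pfnb", "cdhc"
Sorted first:  bfnp
Sorted second: ccdh
Differ at position 0: 'b' vs 'c' => not anagrams

0


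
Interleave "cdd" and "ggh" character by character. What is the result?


Interleaving "cdd" and "ggh":
  Position 0: 'c' from first, 'g' from second => "cg"
  Position 1: 'd' from first, 'g' from second => "dg"
  Position 2: 'd' from first, 'h' from second => "dh"
Result: cgdgdh

cgdgdh


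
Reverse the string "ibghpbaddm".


Input: ibghpbaddm
Reading characters right to left:
  Position 9: 'm'
  Position 8: 'd'
  Position 7: 'd'
  Position 6: 'a'
  Position 5: 'b'
  Position 4: 'p'
  Position 3: 'h'
  Position 2: 'g'
  Position 1: 'b'
  Position 0: 'i'
Reversed: mddabphgbi

mddabphgbi
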